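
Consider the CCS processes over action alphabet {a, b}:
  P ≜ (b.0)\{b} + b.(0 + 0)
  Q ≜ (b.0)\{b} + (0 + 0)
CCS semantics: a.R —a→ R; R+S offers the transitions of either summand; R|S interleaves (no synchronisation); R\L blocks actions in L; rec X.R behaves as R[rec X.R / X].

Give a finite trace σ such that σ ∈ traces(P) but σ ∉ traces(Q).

b

P's transition system — 2 states:
  s0 = (b.0)\{b} + b.(0 + 0) :: --b--▸ s1
  s1 = 0 + 0 :: (no moves)
Q's transition system — 1 states:
  t0 = (b.0)\{b} + (0 + 0) :: (no moves)
Run σ = ⟨b⟩ on P: start {s0}
  [1] b ⇒ {s1}
  — P admits the full trace.
Run σ = ⟨b⟩ on Q: start {t0}
  [1] b ⇒ no successor for Q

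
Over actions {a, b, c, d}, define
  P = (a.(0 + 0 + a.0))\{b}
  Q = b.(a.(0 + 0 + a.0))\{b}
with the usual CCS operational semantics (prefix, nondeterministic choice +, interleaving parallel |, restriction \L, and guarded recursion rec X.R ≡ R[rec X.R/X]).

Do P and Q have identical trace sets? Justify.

Reachable graph of P (3 states):
  s0 = (a.(0 + 0 + a.0))\{b} ⊢ -a-> s1
  s1 = (0 + 0 + a.0)\{b} ⊢ -a-> s2
  s2 = 0\{b} ⊢ ∅
Reachable graph of Q (4 states):
  t0 = b.(a.(0 + 0 + a.0))\{b} ⊢ -b-> t1
  t1 = (a.(0 + 0 + a.0))\{b} ⊢ -a-> t2
  t2 = (0 + 0 + a.0)\{b} ⊢ -a-> t3
  t3 = 0\{b} ⊢ ∅
Trace ⟨a⟩ through P, begin at {s0}:
  [1] a ⇒ {s1}
  ✓ P
Trace ⟨a⟩ through Q, begin at {t0}:
  [1] a ⇒ no successor for Q

NO — witness ⟨a⟩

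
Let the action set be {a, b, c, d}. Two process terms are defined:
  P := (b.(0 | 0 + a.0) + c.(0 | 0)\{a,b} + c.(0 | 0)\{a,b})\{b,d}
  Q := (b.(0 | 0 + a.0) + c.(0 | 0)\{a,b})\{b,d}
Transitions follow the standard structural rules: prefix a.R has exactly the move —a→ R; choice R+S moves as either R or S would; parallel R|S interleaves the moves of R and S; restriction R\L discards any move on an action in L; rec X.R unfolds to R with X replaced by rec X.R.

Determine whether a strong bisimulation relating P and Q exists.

P ~ Q

LTS(P): 2 reachable states
  m0 = (b.(0 | 0 + a.0) + c.(0 | 0)\{a,b} + c.(0 | 0)\{a,b})\{b,d} :: -c-> m1
  m1 = (0 | 0)\{a,b}\{b,d} :: stopped
LTS(Q): 2 reachable states
  n0 = (b.(0 | 0 + a.0) + c.(0 | 0)\{a,b})\{b,d} :: -c-> n1
  n1 = (0 | 0)\{a,b}\{b,d} :: stopped
Partition-refinement fixed point:
  B0 = {m0, n0}
  B1 = {m1, n1}
m0 ∈ B0, n0 ∈ B0 → same block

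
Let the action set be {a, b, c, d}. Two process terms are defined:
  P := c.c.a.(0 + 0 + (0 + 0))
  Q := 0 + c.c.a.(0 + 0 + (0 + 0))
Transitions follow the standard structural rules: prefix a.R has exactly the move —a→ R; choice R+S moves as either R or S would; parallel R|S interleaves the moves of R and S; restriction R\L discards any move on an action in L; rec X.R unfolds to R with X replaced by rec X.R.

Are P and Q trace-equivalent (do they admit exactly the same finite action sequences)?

trace-equivalent

P's transition system — 4 states:
  p0 = c.c.a.(0 + 0 + (0 + 0)) ⊢ ··c··> p1
  p1 = c.a.(0 + 0 + (0 + 0)) ⊢ ··c··> p2
  p2 = a.(0 + 0 + (0 + 0)) ⊢ ··a··> p3
  p3 = 0 + 0 + (0 + 0) ⊢ ∅
Q's transition system — 4 states:
  q0 = 0 + c.c.a.(0 + 0 + (0 + 0)) ⊢ ··c··> q1
  q1 = c.a.(0 + 0 + (0 + 0)) ⊢ ··c··> q2
  q2 = a.(0 + 0 + (0 + 0)) ⊢ ··a··> q3
  q3 = 0 + 0 + (0 + 0) ⊢ ∅
Partition-refinement fixed point:
  B0 = {p0, q0}
  B1 = {p1, q1}
  B2 = {p2, q2}
  B3 = {p3, q3}
p0 ∈ B0, q0 ∈ B0 → same block
Bisimilar ⇒ trace-equivalent.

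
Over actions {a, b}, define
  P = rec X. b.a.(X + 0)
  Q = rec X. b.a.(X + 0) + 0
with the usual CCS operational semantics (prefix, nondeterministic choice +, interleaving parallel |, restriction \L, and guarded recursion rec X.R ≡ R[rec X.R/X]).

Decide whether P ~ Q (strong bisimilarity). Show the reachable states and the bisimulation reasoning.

YES

P's transition system — 3 states:
  p0 = rec X. b.a.(X + 0) → --b--▸ p1
  p1 = a.((rec X. b.a.(X + 0)) + 0) → --a--▸ p2
  p2 = (rec X. b.a.(X + 0)) + 0 → --b--▸ p1
Q's transition system — 3 states:
  q0 = rec X. b.a.(X + 0) + 0 → --b--▸ q1
  q1 = a.((rec X. b.a.(X + 0) + 0) + 0) → --a--▸ q2
  q2 = (rec X. b.a.(X + 0) + 0) + 0 → --b--▸ q1
Partition-refinement fixed point:
  B0 = {p0, p2, q0, q2}
  B1 = {p1, q1}
p0 ∈ B0, q0 ∈ B0 → same block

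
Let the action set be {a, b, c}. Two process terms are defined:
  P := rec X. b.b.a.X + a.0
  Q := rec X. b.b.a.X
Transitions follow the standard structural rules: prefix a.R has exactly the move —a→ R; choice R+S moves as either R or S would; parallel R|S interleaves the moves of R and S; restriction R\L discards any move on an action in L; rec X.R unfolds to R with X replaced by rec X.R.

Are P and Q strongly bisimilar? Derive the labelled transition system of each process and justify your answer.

Reachable graph of P (4 states):
  u0 = rec X. b.b.a.X + a.0 ⊢ ··a··> u1, ··b··> u2
  u1 = 0 ⊢ ·
  u2 = b.a.(rec X. b.b.a.X + a.0) ⊢ ··b··> u3
  u3 = a.(rec X. b.b.a.X + a.0) ⊢ ··a··> u0
Reachable graph of Q (3 states):
  v0 = rec X. b.b.a.X ⊢ ··b··> v1
  v1 = b.a.(rec X. b.b.a.X) ⊢ ··b··> v2
  v2 = a.(rec X. b.b.a.X) ⊢ ··a··> v0
Partition-refinement fixed point:
  B0 = {u0}
  B1 = {u1}
  B2 = {u2}
  B3 = {u3}
  B4 = {v0}
  B5 = {v1}
  B6 = {v2}
u0 ∈ B0, v0 ∈ B4 → different blocks

not bisimilar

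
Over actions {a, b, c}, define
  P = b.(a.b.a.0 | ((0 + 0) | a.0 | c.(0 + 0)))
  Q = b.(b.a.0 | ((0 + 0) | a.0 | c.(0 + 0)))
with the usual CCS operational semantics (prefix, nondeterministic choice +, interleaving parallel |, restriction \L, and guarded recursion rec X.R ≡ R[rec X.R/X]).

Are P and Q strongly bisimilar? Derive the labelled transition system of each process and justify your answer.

Reachable graph of P (17 states):
  u0 = b.(a.b.a.0 | ((0 + 0) | a.0 | c.(0 + 0))) :: —b→ u1
  u1 = a.b.a.0 | ((0 + 0) | a.0 | c.(0 + 0)) :: —a→ u2, —a→ u3, —c→ u4
  u2 = a.b.a.0 | ((0 + 0) | 0 | c.(0 + 0)) :: —a→ u5, —c→ u6
  u3 = b.a.0 | ((0 + 0) | a.0 | c.(0 + 0)) :: —a→ u5, —b→ u7, —c→ u8
  u4 = a.b.a.0 | ((0 + 0) | a.0 | (0 + 0)) :: —a→ u6, —a→ u8
  u5 = b.a.0 | ((0 + 0) | 0 | c.(0 + 0)) :: —b→ u9, —c→ u10
  u6 = a.b.a.0 | ((0 + 0) | 0 | (0 + 0)) :: —a→ u10
  u7 = a.0 | ((0 + 0) | a.0 | c.(0 + 0)) :: —a→ u11, —a→ u9, —c→ u12
  u8 = b.a.0 | ((0 + 0) | a.0 | (0 + 0)) :: —a→ u10, —b→ u12
  u9 = a.0 | ((0 + 0) | 0 | c.(0 + 0)) :: —a→ u13, —c→ u14
  u10 = b.a.0 | ((0 + 0) | 0 | (0 + 0)) :: —b→ u14
  u11 = 0 | ((0 + 0) | a.0 | c.(0 + 0)) :: —a→ u13, —c→ u15
  u12 = a.0 | ((0 + 0) | a.0 | (0 + 0)) :: —a→ u14, —a→ u15
  u13 = 0 | ((0 + 0) | 0 | c.(0 + 0)) :: —c→ u16
  u14 = a.0 | ((0 + 0) | 0 | (0 + 0)) :: —a→ u16
  u15 = 0 | ((0 + 0) | a.0 | (0 + 0)) :: —a→ u16
  u16 = 0 | ((0 + 0) | 0 | (0 + 0)) :: deadlocked
Reachable graph of Q (13 states):
  v0 = b.(b.a.0 | ((0 + 0) | a.0 | c.(0 + 0))) :: —b→ v1
  v1 = b.a.0 | ((0 + 0) | a.0 | c.(0 + 0)) :: —a→ v2, —b→ v3, —c→ v4
  v2 = b.a.0 | ((0 + 0) | 0 | c.(0 + 0)) :: —b→ v5, —c→ v6
  v3 = a.0 | ((0 + 0) | a.0 | c.(0 + 0)) :: —a→ v5, —a→ v7, —c→ v8
  v4 = b.a.0 | ((0 + 0) | a.0 | (0 + 0)) :: —a→ v6, —b→ v8
  v5 = a.0 | ((0 + 0) | 0 | c.(0 + 0)) :: —a→ v9, —c→ v10
  v6 = b.a.0 | ((0 + 0) | 0 | (0 + 0)) :: —b→ v10
  v7 = 0 | ((0 + 0) | a.0 | c.(0 + 0)) :: —a→ v9, —c→ v11
  v8 = a.0 | ((0 + 0) | a.0 | (0 + 0)) :: —a→ v10, —a→ v11
  v9 = 0 | ((0 + 0) | 0 | c.(0 + 0)) :: —c→ v12
  v10 = a.0 | ((0 + 0) | 0 | (0 + 0)) :: —a→ v12
  v11 = 0 | ((0 + 0) | a.0 | (0 + 0)) :: —a→ v12
  v12 = 0 | ((0 + 0) | 0 | (0 + 0)) :: deadlocked
Coarsest stable partition (strong bisimilarity classes):
  B0 = {u0}
  B1 = {u1}
  B2 = {u2}
  B3 = {u6}
  B4 = {u10, v6}
  B5 = {u14, u15, v10, v11}
  B6 = {u16, v12}
  B7 = {u5, v2}
  B8 = {u11, u9, v5, v7}
  B9 = {u13, v9}
  B10 = {u3, v1}
  B11 = {u8, v4}
  B12 = {u12, v8}
  B13 = {u7, v3}
  B14 = {u4}
  B15 = {v0}
u0 ∈ B0, v0 ∈ B15 → different blocks

not bisimilar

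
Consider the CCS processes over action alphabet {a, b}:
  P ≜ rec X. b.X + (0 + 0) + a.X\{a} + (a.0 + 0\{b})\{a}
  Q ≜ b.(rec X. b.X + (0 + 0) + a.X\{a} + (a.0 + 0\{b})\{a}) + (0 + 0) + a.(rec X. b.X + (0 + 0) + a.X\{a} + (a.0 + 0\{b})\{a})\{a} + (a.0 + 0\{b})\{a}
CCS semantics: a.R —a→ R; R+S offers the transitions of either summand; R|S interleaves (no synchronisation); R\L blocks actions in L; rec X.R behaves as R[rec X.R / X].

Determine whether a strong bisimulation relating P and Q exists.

LTS(P): 2 reachable states
  p0 = rec X. b.X + (0 + 0) + a.X\{a} + (a.0 + 0\{b})\{a} → ··a··> p1, ··b··> p0
  p1 = (rec X. b.X + (0 + 0) + a.X\{a} + (a.0 + 0\{b})\{a})\{a} → ··b··> p1
LTS(Q): 3 reachable states
  q0 = b.(rec X. b.X + (0 + 0) + a.X\{a} + (a.0 + 0\{b})\{a}) + (0 + 0) + a.(rec X. b.X + (0 + 0) + a.X\{a} + (a.0 + 0\{b})\{a})\{a} + (a.0 + 0\{b})\{a} → ··a··> q1, ··b··> q2
  q1 = (rec X. b.X + (0 + 0) + a.X\{a} + (a.0 + 0\{b})\{a})\{a} → ··b··> q1
  q2 = rec X. b.X + (0 + 0) + a.X\{a} + (a.0 + 0\{b})\{a} → ··a··> q1, ··b··> q2
Partition-refinement fixed point:
  B0 = {p0, q0, q2}
  B1 = {p1, q1}
p0 ∈ B0, q0 ∈ B0 → same block

YES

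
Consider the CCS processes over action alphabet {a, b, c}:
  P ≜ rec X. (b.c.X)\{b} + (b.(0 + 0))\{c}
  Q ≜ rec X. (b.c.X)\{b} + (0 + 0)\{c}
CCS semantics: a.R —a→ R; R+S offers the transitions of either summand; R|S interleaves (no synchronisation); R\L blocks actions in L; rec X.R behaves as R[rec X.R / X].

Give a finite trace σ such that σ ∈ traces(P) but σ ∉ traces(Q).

b

LTS(P): 2 reachable states
  p0 = rec X. (b.c.X)\{b} + (b.(0 + 0))\{c} has moves --b--▸ p1
  p1 = (0 + 0)\{c} has moves (no moves)
LTS(Q): 1 reachable states
  q0 = rec X. (b.c.X)\{b} + (0 + 0)\{c} has moves (no moves)
Executing b from P (initial set {p0}):
  after b @ step 1: {p1}
  — P admits the full trace.
Executing b from Q (initial set {q0}):
  after b @ step 1: no successor for Q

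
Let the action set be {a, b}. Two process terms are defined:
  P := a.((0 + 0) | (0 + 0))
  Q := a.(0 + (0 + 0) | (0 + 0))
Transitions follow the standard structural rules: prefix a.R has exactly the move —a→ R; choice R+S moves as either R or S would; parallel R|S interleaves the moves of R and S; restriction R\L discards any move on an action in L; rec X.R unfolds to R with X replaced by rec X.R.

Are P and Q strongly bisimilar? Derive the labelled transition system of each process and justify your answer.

P's transition system — 2 states:
  m0 = a.((0 + 0) | (0 + 0)) has moves —a→ m1
  m1 = (0 + 0) | (0 + 0) has moves stopped
Q's transition system — 2 states:
  n0 = a.(0 + (0 + 0) | (0 + 0)) has moves —a→ n1
  n1 = 0 + (0 + 0) | (0 + 0) has moves stopped
Partition-refinement fixed point:
  B0 = {m0, n0}
  B1 = {m1, n1}
m0 ∈ B0, n0 ∈ B0 → same block

YES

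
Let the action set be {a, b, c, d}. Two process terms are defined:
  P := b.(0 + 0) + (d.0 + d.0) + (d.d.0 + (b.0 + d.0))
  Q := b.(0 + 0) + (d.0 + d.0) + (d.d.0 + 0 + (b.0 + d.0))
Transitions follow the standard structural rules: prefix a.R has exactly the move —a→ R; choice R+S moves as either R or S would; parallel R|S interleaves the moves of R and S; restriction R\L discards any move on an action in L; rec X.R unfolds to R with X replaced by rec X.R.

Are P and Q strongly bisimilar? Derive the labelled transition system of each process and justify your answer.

P's transition system — 4 states:
  m0 = b.(0 + 0) + (d.0 + d.0) + (d.d.0 + (b.0 + d.0)) → --b--▸ m1, --b--▸ m2, --d--▸ m1, --d--▸ m3
  m1 = 0 → deadlocked
  m2 = 0 + 0 → deadlocked
  m3 = d.0 → --d--▸ m1
Q's transition system — 4 states:
  n0 = b.(0 + 0) + (d.0 + d.0) + (d.d.0 + 0 + (b.0 + d.0)) → --b--▸ n1, --b--▸ n2, --d--▸ n1, --d--▸ n3
  n1 = 0 → deadlocked
  n2 = 0 + 0 → deadlocked
  n3 = d.0 → --d--▸ n1
Coarsest stable partition (strong bisimilarity classes):
  B0 = {m0, n0}
  B1 = {m3, n3}
  B2 = {m1, m2, n1, n2}
m0 ∈ B0, n0 ∈ B0 → same block

YES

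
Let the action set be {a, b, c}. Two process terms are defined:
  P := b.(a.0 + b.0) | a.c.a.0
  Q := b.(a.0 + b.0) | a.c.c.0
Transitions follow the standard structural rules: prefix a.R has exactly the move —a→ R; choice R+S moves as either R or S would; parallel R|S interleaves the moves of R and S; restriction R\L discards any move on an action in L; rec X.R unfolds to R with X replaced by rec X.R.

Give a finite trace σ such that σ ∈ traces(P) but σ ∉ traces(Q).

aca

LTS(P): 12 reachable states
  s0 = b.(a.0 + b.0) | a.c.a.0 ⊢ -a-> s1, -b-> s2
  s1 = b.(a.0 + b.0) | c.a.0 ⊢ -b-> s3, -c-> s4
  s2 = (a.0 + b.0) | a.c.a.0 ⊢ -a-> s3, -a-> s5, -b-> s5
  s3 = (a.0 + b.0) | c.a.0 ⊢ -a-> s6, -b-> s6, -c-> s7
  s4 = b.(a.0 + b.0) | a.0 ⊢ -a-> s8, -b-> s7
  s5 = 0 | a.c.a.0 ⊢ -a-> s6
  s6 = 0 | c.a.0 ⊢ -c-> s9
  s7 = (a.0 + b.0) | a.0 ⊢ -a-> s10, -a-> s9, -b-> s9
  s8 = b.(a.0 + b.0) | 0 ⊢ -b-> s10
  s9 = 0 | a.0 ⊢ -a-> s11
  s10 = (a.0 + b.0) | 0 ⊢ -a-> s11, -b-> s11
  s11 = 0 | 0 ⊢ stopped
LTS(Q): 12 reachable states
  t0 = b.(a.0 + b.0) | a.c.c.0 ⊢ -a-> t1, -b-> t2
  t1 = b.(a.0 + b.0) | c.c.0 ⊢ -b-> t3, -c-> t4
  t2 = (a.0 + b.0) | a.c.c.0 ⊢ -a-> t3, -a-> t5, -b-> t5
  t3 = (a.0 + b.0) | c.c.0 ⊢ -a-> t6, -b-> t6, -c-> t7
  t4 = b.(a.0 + b.0) | c.0 ⊢ -b-> t7, -c-> t8
  t5 = 0 | a.c.c.0 ⊢ -a-> t6
  t6 = 0 | c.c.0 ⊢ -c-> t9
  t7 = (a.0 + b.0) | c.0 ⊢ -a-> t9, -b-> t9, -c-> t10
  t8 = b.(a.0 + b.0) | 0 ⊢ -b-> t10
  t9 = 0 | c.0 ⊢ -c-> t11
  t10 = (a.0 + b.0) | 0 ⊢ -a-> t11, -b-> t11
  t11 = 0 | 0 ⊢ stopped
Trace ⟨aca⟩ through P, begin at {s0}:
  step 1 (a): {s1}
  step 2 (c): {s4}
  step 3 (a): {s8}
  — P admits the full trace.
Trace ⟨aca⟩ through Q, begin at {t0}:
  step 1 (a): {t1}
  step 2 (c): {t4}
  step 3 (a): ∅ (Q stuck)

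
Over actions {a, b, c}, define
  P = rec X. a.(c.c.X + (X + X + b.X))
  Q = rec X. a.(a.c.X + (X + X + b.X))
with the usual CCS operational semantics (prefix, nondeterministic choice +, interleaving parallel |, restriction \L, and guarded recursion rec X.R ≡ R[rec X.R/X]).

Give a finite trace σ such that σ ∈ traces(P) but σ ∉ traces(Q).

ac

P's transition system — 3 states:
  u0 = rec X. a.(c.c.X + (X + X + b.X)) → =a=> u1
  u1 = c.c.(rec X. a.(c.c.X + (X + X + b.X))) + ((rec X. a.(c.c.X + (X + X + b.X))) + (rec X. a.(c.c.X + (X + X + b.X))) + b.(rec X. a.(c.c.X + (X + X + b.X)))) → =a=> u1, =b=> u0, =c=> u2
  u2 = c.(rec X. a.(c.c.X + (X + X + b.X))) → =c=> u0
Q's transition system — 3 states:
  v0 = rec X. a.(a.c.X + (X + X + b.X)) → =a=> v1
  v1 = a.c.(rec X. a.(a.c.X + (X + X + b.X))) + ((rec X. a.(a.c.X + (X + X + b.X))) + (rec X. a.(a.c.X + (X + X + b.X))) + b.(rec X. a.(a.c.X + (X + X + b.X)))) → =a=> v1, =a=> v2, =b=> v0
  v2 = c.(rec X. a.(a.c.X + (X + X + b.X))) → =c=> v0
Trace ⟨ac⟩ through P, begin at {u0}:
  [1] a ⇒ {u1}
  [2] c ⇒ {u2}
  — P admits the full trace.
Trace ⟨ac⟩ through Q, begin at {v0}:
  [1] a ⇒ {v1}
  [2] c ⇒ ∅ (Q stuck)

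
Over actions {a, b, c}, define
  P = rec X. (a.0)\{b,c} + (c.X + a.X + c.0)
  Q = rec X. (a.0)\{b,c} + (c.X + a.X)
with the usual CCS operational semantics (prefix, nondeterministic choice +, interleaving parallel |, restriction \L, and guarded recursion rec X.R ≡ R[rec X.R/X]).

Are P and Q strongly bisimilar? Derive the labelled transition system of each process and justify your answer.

P ≁ Q

LTS(P): 3 reachable states
  p0 = rec X. (a.0)\{b,c} + (c.X + a.X + c.0) ⊢ ··a··> p0, ··a··> p1, ··c··> p0, ··c··> p2
  p1 = 0\{b,c} ⊢ ·
  p2 = 0 ⊢ ·
LTS(Q): 2 reachable states
  q0 = rec X. (a.0)\{b,c} + (c.X + a.X) ⊢ ··a··> q0, ··a··> q1, ··c··> q0
  q1 = 0\{b,c} ⊢ ·
Bisimilarity quotient blocks:
  B0 = {p0}
  B1 = {p1, p2, q1}
  B2 = {q0}
p0 ∈ B0, q0 ∈ B2 → different blocks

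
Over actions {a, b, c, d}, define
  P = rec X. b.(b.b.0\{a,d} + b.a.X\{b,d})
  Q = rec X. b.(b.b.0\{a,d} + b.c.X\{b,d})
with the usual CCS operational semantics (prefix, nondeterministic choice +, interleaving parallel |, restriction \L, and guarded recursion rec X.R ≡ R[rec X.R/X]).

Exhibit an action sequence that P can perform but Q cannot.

Reachable graph of P (6 states):
  p0 = rec X. b.(b.b.0\{a,d} + b.a.X\{b,d}) :: ··b··> p1
  p1 = b.b.0\{a,d} + b.a.(rec X. b.(b.b.0\{a,d} + b.a.X\{b,d}))\{b,d} :: ··b··> p2, ··b··> p3
  p2 = a.(rec X. b.(b.b.0\{a,d} + b.a.X\{b,d}))\{b,d} :: ··a··> p4
  p3 = b.0\{a,d} :: ··b··> p5
  p4 = (rec X. b.(b.b.0\{a,d} + b.a.X\{b,d}))\{b,d} :: ∅
  p5 = 0\{a,d} :: ∅
Reachable graph of Q (6 states):
  q0 = rec X. b.(b.b.0\{a,d} + b.c.X\{b,d}) :: ··b··> q1
  q1 = b.b.0\{a,d} + b.c.(rec X. b.(b.b.0\{a,d} + b.c.X\{b,d}))\{b,d} :: ··b··> q2, ··b··> q3
  q2 = b.0\{a,d} :: ··b··> q4
  q3 = c.(rec X. b.(b.b.0\{a,d} + b.c.X\{b,d}))\{b,d} :: ··c··> q5
  q4 = 0\{a,d} :: ∅
  q5 = (rec X. b.(b.b.0\{a,d} + b.c.X\{b,d}))\{b,d} :: ∅
Run σ = ⟨bba⟩ on P: start {p0}
  step 1 (b): {p1}
  step 2 (b): {p2, p3}
  step 3 (a): {p4}
  P completes σ.
Run σ = ⟨bba⟩ on Q: start {q0}
  step 1 (b): {q1}
  step 2 (b): {q2, q3}
  step 3 (a): no successor for Q

bba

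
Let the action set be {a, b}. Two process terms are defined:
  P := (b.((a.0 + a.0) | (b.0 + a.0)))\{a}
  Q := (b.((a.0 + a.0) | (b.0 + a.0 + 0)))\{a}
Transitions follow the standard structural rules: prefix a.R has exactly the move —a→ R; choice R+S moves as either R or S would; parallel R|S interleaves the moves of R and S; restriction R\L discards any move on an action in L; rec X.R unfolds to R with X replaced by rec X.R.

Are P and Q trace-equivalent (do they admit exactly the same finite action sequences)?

YES

P's transition system — 3 states:
  m0 = (b.((a.0 + a.0) | (b.0 + a.0)))\{a} → -b-> m1
  m1 = ((a.0 + a.0) | (b.0 + a.0))\{a} → -b-> m2
  m2 = ((a.0 + a.0) | 0)\{a} → ·
Q's transition system — 3 states:
  n0 = (b.((a.0 + a.0) | (b.0 + a.0 + 0)))\{a} → -b-> n1
  n1 = ((a.0 + a.0) | (b.0 + a.0 + 0))\{a} → -b-> n2
  n2 = ((a.0 + a.0) | 0)\{a} → ·
Partition-refinement fixed point:
  B0 = {m0, n0}
  B1 = {m1, n1}
  B2 = {m2, n2}
m0 ∈ B0, n0 ∈ B0 → same block
Bisimilar ⇒ trace-equivalent.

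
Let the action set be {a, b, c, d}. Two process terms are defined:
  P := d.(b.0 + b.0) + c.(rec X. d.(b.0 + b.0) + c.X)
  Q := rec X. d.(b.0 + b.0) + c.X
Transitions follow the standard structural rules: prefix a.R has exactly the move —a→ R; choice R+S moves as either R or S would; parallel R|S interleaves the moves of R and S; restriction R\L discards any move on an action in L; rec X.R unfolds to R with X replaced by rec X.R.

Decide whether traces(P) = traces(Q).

YES

P's transition system — 4 states:
  m0 = d.(b.0 + b.0) + c.(rec X. d.(b.0 + b.0) + c.X) :: --c--▸ m1, --d--▸ m2
  m1 = rec X. d.(b.0 + b.0) + c.X :: --c--▸ m1, --d--▸ m2
  m2 = b.0 + b.0 :: --b--▸ m3
  m3 = 0 :: deadlocked
Q's transition system — 3 states:
  n0 = rec X. d.(b.0 + b.0) + c.X :: --c--▸ n0, --d--▸ n1
  n1 = b.0 + b.0 :: --b--▸ n2
  n2 = 0 :: deadlocked
Coarsest stable partition (strong bisimilarity classes):
  B0 = {m0, m1, n0}
  B1 = {m2, n1}
  B2 = {m3, n2}
m0 ∈ B0, n0 ∈ B0 → same block
Bisimilar ⇒ trace-equivalent.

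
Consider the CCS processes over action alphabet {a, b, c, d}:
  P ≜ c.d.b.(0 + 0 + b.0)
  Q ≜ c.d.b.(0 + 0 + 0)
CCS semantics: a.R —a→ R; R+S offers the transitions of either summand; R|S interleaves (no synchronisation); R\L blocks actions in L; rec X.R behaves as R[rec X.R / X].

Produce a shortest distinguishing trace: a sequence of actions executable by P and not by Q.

cdbb

LTS(P): 5 reachable states
  m0 = c.d.b.(0 + 0 + b.0) has moves —c→ m1
  m1 = d.b.(0 + 0 + b.0) has moves —d→ m2
  m2 = b.(0 + 0 + b.0) has moves —b→ m3
  m3 = 0 + 0 + b.0 has moves —b→ m4
  m4 = 0 has moves deadlocked
LTS(Q): 4 reachable states
  n0 = c.d.b.(0 + 0 + 0) has moves —c→ n1
  n1 = d.b.(0 + 0 + 0) has moves —d→ n2
  n2 = b.(0 + 0 + 0) has moves —b→ n3
  n3 = 0 + 0 + 0 has moves deadlocked
Executing cdbb from P (initial set {m0}):
  [1] c ⇒ {m1}
  [2] d ⇒ {m2}
  [3] b ⇒ {m3}
  [4] b ⇒ {m4}
  ✓ P
Executing cdbb from Q (initial set {n0}):
  [1] c ⇒ {n1}
  [2] d ⇒ {n2}
  [3] b ⇒ {n3}
  [4] b ⇒ ∅  — Q cannot continue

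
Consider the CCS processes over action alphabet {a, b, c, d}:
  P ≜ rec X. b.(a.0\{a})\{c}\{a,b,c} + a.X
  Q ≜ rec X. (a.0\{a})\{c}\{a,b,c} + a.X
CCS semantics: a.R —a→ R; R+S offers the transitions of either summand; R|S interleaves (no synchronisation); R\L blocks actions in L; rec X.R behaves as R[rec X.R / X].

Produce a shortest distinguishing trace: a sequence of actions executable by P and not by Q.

b

LTS(P): 2 reachable states
  s0 = rec X. b.(a.0\{a})\{c}\{a,b,c} + a.X :: =a=> s0, =b=> s1
  s1 = (a.0\{a})\{c}\{a,b,c} :: (no moves)
LTS(Q): 1 reachable states
  t0 = rec X. (a.0\{a})\{c}\{a,b,c} + a.X :: =a=> t0
Run σ = ⟨b⟩ on P: start {s0}
  step 1 (b): {s1}
  — P admits the full trace.
Run σ = ⟨b⟩ on Q: start {t0}
  step 1 (b): no successor for Q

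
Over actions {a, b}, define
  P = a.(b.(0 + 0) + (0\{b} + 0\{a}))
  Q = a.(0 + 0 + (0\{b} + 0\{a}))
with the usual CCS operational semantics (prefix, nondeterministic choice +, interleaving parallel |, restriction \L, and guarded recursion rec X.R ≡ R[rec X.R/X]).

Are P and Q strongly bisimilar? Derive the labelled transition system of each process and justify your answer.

Reachable graph of P (3 states):
  s0 = a.(b.(0 + 0) + (0\{b} + 0\{a})) has moves ··a··> s1
  s1 = b.(0 + 0) + (0\{b} + 0\{a}) has moves ··b··> s2
  s2 = 0 + 0 has moves stopped
Reachable graph of Q (2 states):
  t0 = a.(0 + 0 + (0\{b} + 0\{a})) has moves ··a··> t1
  t1 = 0 + 0 + (0\{b} + 0\{a}) has moves stopped
Coarsest stable partition (strong bisimilarity classes):
  B0 = {s0}
  B1 = {s1}
  B2 = {s2, t1}
  B3 = {t0}
s0 ∈ B0, t0 ∈ B3 → different blocks

not bisimilar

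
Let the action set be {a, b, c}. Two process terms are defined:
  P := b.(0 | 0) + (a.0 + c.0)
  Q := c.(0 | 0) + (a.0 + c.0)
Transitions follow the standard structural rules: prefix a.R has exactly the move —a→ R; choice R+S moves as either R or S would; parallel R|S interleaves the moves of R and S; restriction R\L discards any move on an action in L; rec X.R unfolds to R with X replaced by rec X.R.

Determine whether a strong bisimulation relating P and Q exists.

P ≁ Q

LTS(P): 3 reachable states
  u0 = b.(0 | 0) + (a.0 + c.0) ⊢ —a→ u1, —b→ u2, —c→ u1
  u1 = 0 ⊢ deadlocked
  u2 = 0 | 0 ⊢ deadlocked
LTS(Q): 3 reachable states
  v0 = c.(0 | 0) + (a.0 + c.0) ⊢ —a→ v1, —c→ v1, —c→ v2
  v1 = 0 ⊢ deadlocked
  v2 = 0 | 0 ⊢ deadlocked
Bisimilarity quotient blocks:
  B0 = {u0}
  B1 = {u1, u2, v1, v2}
  B2 = {v0}
u0 ∈ B0, v0 ∈ B2 → different blocks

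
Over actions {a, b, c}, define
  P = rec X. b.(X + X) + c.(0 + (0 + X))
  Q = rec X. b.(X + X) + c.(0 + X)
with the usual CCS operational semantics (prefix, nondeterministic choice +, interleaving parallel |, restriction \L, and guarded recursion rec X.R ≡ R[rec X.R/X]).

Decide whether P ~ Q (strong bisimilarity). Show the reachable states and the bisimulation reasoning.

P's transition system — 3 states:
  m0 = rec X. b.(X + X) + c.(0 + (0 + X)) | =b=> m1, =c=> m2
  m1 = (rec X. b.(X + X) + c.(0 + (0 + X))) + (rec X. b.(X + X) + c.(0 + (0 + X))) | =b=> m1, =c=> m2
  m2 = 0 + (0 + (rec X. b.(X + X) + c.(0 + (0 + X)))) | =b=> m1, =c=> m2
Q's transition system — 3 states:
  n0 = rec X. b.(X + X) + c.(0 + X) | =b=> n1, =c=> n2
  n1 = (rec X. b.(X + X) + c.(0 + X)) + (rec X. b.(X + X) + c.(0 + X)) | =b=> n1, =c=> n2
  n2 = 0 + (rec X. b.(X + X) + c.(0 + X)) | =b=> n1, =c=> n2
Partition-refinement fixed point:
  B0 = {m0, m1, m2, n0, n1, n2}
m0 ∈ B0, n0 ∈ B0 → same block

bisimilar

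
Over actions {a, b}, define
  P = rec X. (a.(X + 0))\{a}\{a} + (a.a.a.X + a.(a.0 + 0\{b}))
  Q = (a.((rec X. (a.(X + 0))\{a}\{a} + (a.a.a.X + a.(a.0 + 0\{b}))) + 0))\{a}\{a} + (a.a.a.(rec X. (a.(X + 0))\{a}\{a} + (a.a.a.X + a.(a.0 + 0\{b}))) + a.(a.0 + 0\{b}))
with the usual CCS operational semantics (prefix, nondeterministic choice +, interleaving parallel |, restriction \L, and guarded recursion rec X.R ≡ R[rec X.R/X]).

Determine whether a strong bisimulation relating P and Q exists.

bisimilar

Reachable graph of P (5 states):
  m0 = rec X. (a.(X + 0))\{a}\{a} + (a.a.a.X + a.(a.0 + 0\{b})) | --a--▸ m1, --a--▸ m2
  m1 = a.0 + 0\{b} | --a--▸ m3
  m2 = a.a.(rec X. (a.(X + 0))\{a}\{a} + (a.a.a.X + a.(a.0 + 0\{b}))) | --a--▸ m4
  m3 = 0 | stopped
  m4 = a.(rec X. (a.(X + 0))\{a}\{a} + (a.a.a.X + a.(a.0 + 0\{b}))) | --a--▸ m0
Reachable graph of Q (6 states):
  n0 = (a.((rec X. (a.(X + 0))\{a}\{a} + (a.a.a.X + a.(a.0 + 0\{b}))) + 0))\{a}\{a} + (a.a.a.(rec X. (a.(X + 0))\{a}\{a} + (a.a.a.X + a.(a.0 + 0\{b}))) + a.(a.0 + 0\{b})) | --a--▸ n1, --a--▸ n2
  n1 = a.0 + 0\{b} | --a--▸ n3
  n2 = a.a.(rec X. (a.(X + 0))\{a}\{a} + (a.a.a.X + a.(a.0 + 0\{b}))) | --a--▸ n4
  n3 = 0 | stopped
  n4 = a.(rec X. (a.(X + 0))\{a}\{a} + (a.a.a.X + a.(a.0 + 0\{b}))) | --a--▸ n5
  n5 = rec X. (a.(X + 0))\{a}\{a} + (a.a.a.X + a.(a.0 + 0\{b})) | --a--▸ n1, --a--▸ n2
Bisimilarity quotient blocks:
  B0 = {m0, n0, n5}
  B1 = {m1, n1}
  B2 = {m3, n3}
  B3 = {m2, n2}
  B4 = {m4, n4}
m0 ∈ B0, n0 ∈ B0 → same block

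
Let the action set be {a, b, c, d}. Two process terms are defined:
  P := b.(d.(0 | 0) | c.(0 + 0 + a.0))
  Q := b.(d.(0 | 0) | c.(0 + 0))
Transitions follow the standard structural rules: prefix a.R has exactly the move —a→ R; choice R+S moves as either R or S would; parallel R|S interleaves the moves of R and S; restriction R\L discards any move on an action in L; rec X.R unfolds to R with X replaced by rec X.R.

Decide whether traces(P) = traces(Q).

NO — witness ⟨bca⟩

LTS(P): 7 reachable states
  p0 = b.(d.(0 | 0) | c.(0 + 0 + a.0)) :: —b→ p1
  p1 = d.(0 | 0) | c.(0 + 0 + a.0) :: —c→ p2, —d→ p3
  p2 = d.(0 | 0) | (0 + 0 + a.0) :: —a→ p4, —d→ p5
  p3 = 0 | 0 | c.(0 + 0 + a.0) :: —c→ p5
  p4 = d.(0 | 0) | 0 :: —d→ p6
  p5 = 0 | 0 | (0 + 0 + a.0) :: —a→ p6
  p6 = 0 | 0 | 0 :: (no moves)
LTS(Q): 5 reachable states
  q0 = b.(d.(0 | 0) | c.(0 + 0)) :: —b→ q1
  q1 = d.(0 | 0) | c.(0 + 0) :: —c→ q2, —d→ q3
  q2 = d.(0 | 0) | (0 + 0) :: —d→ q4
  q3 = 0 | 0 | c.(0 + 0) :: —c→ q4
  q4 = 0 | 0 | (0 + 0) :: (no moves)
Run σ = ⟨bca⟩ on P: start {p0}
  step 1 (b): {p1}
  step 2 (c): {p2}
  step 3 (a): {p4}
  ✓ P
Run σ = ⟨bca⟩ on Q: start {q0}
  step 1 (b): {q1}
  step 2 (c): {q2}
  step 3 (a): ∅  — Q cannot continue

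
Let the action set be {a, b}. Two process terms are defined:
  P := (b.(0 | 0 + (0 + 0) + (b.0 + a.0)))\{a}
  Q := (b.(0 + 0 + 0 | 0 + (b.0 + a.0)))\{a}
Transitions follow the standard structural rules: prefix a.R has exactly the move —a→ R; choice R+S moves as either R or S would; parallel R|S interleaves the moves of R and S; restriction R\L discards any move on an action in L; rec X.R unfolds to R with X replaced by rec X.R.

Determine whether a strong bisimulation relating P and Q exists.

LTS(P): 3 reachable states
  u0 = (b.(0 | 0 + (0 + 0) + (b.0 + a.0)))\{a} :: --b--▸ u1
  u1 = (0 | 0 + (0 + 0) + (b.0 + a.0))\{a} :: --b--▸ u2
  u2 = 0\{a} :: deadlocked
LTS(Q): 3 reachable states
  v0 = (b.(0 + 0 + 0 | 0 + (b.0 + a.0)))\{a} :: --b--▸ v1
  v1 = (0 + 0 + 0 | 0 + (b.0 + a.0))\{a} :: --b--▸ v2
  v2 = 0\{a} :: deadlocked
Coarsest stable partition (strong bisimilarity classes):
  B0 = {u0, v0}
  B1 = {u1, v1}
  B2 = {u2, v2}
u0 ∈ B0, v0 ∈ B0 → same block

P ~ Q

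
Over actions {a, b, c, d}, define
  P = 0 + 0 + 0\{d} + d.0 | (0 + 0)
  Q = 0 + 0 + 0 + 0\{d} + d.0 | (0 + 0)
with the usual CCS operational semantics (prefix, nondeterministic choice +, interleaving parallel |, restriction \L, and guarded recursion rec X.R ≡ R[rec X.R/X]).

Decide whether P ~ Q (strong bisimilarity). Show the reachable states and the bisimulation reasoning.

P's transition system — 2 states:
  m0 = 0 + 0 + 0\{d} + d.0 | (0 + 0) → ··d··> m1
  m1 = 0 | (0 + 0) → stopped
Q's transition system — 2 states:
  n0 = 0 + 0 + 0 + 0\{d} + d.0 | (0 + 0) → ··d··> n1
  n1 = 0 | (0 + 0) → stopped
Bisimilarity quotient blocks:
  B0 = {m0, n0}
  B1 = {m1, n1}
m0 ∈ B0, n0 ∈ B0 → same block

P ~ Q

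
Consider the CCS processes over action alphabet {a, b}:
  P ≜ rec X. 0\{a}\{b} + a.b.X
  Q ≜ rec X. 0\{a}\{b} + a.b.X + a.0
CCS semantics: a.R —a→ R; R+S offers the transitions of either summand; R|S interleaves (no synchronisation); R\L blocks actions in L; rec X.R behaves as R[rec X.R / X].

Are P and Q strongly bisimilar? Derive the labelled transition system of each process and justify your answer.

NO

LTS(P): 2 reachable states
  m0 = rec X. 0\{a}\{b} + a.b.X → --a--▸ m1
  m1 = b.(rec X. 0\{a}\{b} + a.b.X) → --b--▸ m0
LTS(Q): 3 reachable states
  n0 = rec X. 0\{a}\{b} + a.b.X + a.0 → --a--▸ n1, --a--▸ n2
  n1 = 0 → stopped
  n2 = b.(rec X. 0\{a}\{b} + a.b.X + a.0) → --b--▸ n0
Bisimilarity quotient blocks:
  B0 = {m0}
  B1 = {m1}
  B2 = {n0}
  B3 = {n1}
  B4 = {n2}
m0 ∈ B0, n0 ∈ B2 → different blocks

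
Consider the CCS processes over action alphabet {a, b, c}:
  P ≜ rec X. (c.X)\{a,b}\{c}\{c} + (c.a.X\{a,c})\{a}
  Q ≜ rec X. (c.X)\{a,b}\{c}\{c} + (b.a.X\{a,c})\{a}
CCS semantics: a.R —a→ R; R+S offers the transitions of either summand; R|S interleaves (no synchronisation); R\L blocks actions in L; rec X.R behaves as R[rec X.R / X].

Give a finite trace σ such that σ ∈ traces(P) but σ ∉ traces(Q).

c

LTS(P): 2 reachable states
  s0 = rec X. (c.X)\{a,b}\{c}\{c} + (c.a.X\{a,c})\{a} ⊢ ··c··> s1
  s1 = (a.(rec X. (c.X)\{a,b}\{c}\{c} + (c.a.X\{a,c})\{a})\{a,c})\{a} ⊢ ∅
LTS(Q): 2 reachable states
  t0 = rec X. (c.X)\{a,b}\{c}\{c} + (b.a.X\{a,c})\{a} ⊢ ··b··> t1
  t1 = (a.(rec X. (c.X)\{a,b}\{c}\{c} + (b.a.X\{a,c})\{a})\{a,c})\{a} ⊢ ∅
Executing c from P (initial set {s0}):
  after c @ step 1: {s1}
  — P admits the full trace.
Executing c from Q (initial set {t0}):
  after c @ step 1: no successor for Q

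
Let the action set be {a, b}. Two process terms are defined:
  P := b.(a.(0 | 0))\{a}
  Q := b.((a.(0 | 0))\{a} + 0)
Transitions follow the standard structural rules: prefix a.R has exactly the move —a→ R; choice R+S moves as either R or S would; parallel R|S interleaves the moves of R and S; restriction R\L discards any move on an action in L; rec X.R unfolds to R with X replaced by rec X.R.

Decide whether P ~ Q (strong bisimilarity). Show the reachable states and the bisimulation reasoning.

P's transition system — 2 states:
  m0 = b.(a.(0 | 0))\{a} has moves --b--▸ m1
  m1 = (a.(0 | 0))\{a} has moves stopped
Q's transition system — 2 states:
  n0 = b.((a.(0 | 0))\{a} + 0) has moves --b--▸ n1
  n1 = (a.(0 | 0))\{a} + 0 has moves stopped
Bisimilarity quotient blocks:
  B0 = {m0, n0}
  B1 = {m1, n1}
m0 ∈ B0, n0 ∈ B0 → same block

P ~ Q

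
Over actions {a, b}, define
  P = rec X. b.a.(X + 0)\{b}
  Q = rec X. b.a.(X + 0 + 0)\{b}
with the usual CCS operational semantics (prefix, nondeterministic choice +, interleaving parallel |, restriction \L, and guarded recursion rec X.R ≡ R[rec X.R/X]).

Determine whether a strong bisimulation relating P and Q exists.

bisimilar

LTS(P): 3 reachable states
  m0 = rec X. b.a.(X + 0)\{b} → --b--▸ m1
  m1 = a.((rec X. b.a.(X + 0)\{b}) + 0)\{b} → --a--▸ m2
  m2 = ((rec X. b.a.(X + 0)\{b}) + 0)\{b} → stopped
LTS(Q): 3 reachable states
  n0 = rec X. b.a.(X + 0 + 0)\{b} → --b--▸ n1
  n1 = a.((rec X. b.a.(X + 0 + 0)\{b}) + 0 + 0)\{b} → --a--▸ n2
  n2 = ((rec X. b.a.(X + 0 + 0)\{b}) + 0 + 0)\{b} → stopped
Bisimilarity quotient blocks:
  B0 = {m0, n0}
  B1 = {m1, n1}
  B2 = {m2, n2}
m0 ∈ B0, n0 ∈ B0 → same block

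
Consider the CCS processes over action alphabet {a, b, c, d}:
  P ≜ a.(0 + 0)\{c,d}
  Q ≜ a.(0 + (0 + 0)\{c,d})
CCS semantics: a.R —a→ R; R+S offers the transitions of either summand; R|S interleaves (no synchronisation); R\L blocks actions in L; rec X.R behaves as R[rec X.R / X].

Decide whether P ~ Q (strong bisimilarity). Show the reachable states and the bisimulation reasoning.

LTS(P): 2 reachable states
  u0 = a.(0 + 0)\{c,d} has moves --a--▸ u1
  u1 = (0 + 0)\{c,d} has moves deadlocked
LTS(Q): 2 reachable states
  v0 = a.(0 + (0 + 0)\{c,d}) has moves --a--▸ v1
  v1 = 0 + (0 + 0)\{c,d} has moves deadlocked
Coarsest stable partition (strong bisimilarity classes):
  B0 = {u0, v0}
  B1 = {u1, v1}
u0 ∈ B0, v0 ∈ B0 → same block

YES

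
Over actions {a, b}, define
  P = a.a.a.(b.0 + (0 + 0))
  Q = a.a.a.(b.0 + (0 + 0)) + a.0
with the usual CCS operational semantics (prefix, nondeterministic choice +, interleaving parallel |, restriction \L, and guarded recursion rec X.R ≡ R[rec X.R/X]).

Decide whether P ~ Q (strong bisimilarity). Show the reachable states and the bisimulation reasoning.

P ≁ Q

P's transition system — 5 states:
  s0 = a.a.a.(b.0 + (0 + 0)) → =a=> s1
  s1 = a.a.(b.0 + (0 + 0)) → =a=> s2
  s2 = a.(b.0 + (0 + 0)) → =a=> s3
  s3 = b.0 + (0 + 0) → =b=> s4
  s4 = 0 → ·
Q's transition system — 5 states:
  t0 = a.a.a.(b.0 + (0 + 0)) + a.0 → =a=> t1, =a=> t2
  t1 = 0 → ·
  t2 = a.a.(b.0 + (0 + 0)) → =a=> t3
  t3 = a.(b.0 + (0 + 0)) → =a=> t4
  t4 = b.0 + (0 + 0) → =b=> t1
Bisimilarity quotient blocks:
  B0 = {s0}
  B1 = {s1, t2}
  B2 = {s2, t3}
  B3 = {s3, t4}
  B4 = {s4, t1}
  B5 = {t0}
s0 ∈ B0, t0 ∈ B5 → different blocks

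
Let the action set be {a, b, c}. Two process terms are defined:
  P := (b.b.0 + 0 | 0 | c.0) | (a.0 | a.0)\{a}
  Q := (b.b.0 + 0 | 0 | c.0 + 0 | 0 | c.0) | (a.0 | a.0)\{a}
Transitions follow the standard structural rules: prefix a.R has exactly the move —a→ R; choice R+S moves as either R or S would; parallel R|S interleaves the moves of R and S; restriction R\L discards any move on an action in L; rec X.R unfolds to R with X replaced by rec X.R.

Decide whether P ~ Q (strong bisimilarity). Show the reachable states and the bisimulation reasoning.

bisimilar

LTS(P): 4 reachable states
  p0 = (b.b.0 + 0 | 0 | c.0) | (a.0 | a.0)\{a} ⊢ =b=> p1, =c=> p2
  p1 = b.0 | (a.0 | a.0)\{a} ⊢ =b=> p3
  p2 = 0 | 0 | 0 | (a.0 | a.0)\{a} ⊢ ·
  p3 = 0 | (a.0 | a.0)\{a} ⊢ ·
LTS(Q): 4 reachable states
  q0 = (b.b.0 + 0 | 0 | c.0 + 0 | 0 | c.0) | (a.0 | a.0)\{a} ⊢ =b=> q1, =c=> q2
  q1 = b.0 | (a.0 | a.0)\{a} ⊢ =b=> q3
  q2 = 0 | 0 | 0 | (a.0 | a.0)\{a} ⊢ ·
  q3 = 0 | (a.0 | a.0)\{a} ⊢ ·
Coarsest stable partition (strong bisimilarity classes):
  B0 = {p0, q0}
  B1 = {p1, q1}
  B2 = {p2, p3, q2, q3}
p0 ∈ B0, q0 ∈ B0 → same block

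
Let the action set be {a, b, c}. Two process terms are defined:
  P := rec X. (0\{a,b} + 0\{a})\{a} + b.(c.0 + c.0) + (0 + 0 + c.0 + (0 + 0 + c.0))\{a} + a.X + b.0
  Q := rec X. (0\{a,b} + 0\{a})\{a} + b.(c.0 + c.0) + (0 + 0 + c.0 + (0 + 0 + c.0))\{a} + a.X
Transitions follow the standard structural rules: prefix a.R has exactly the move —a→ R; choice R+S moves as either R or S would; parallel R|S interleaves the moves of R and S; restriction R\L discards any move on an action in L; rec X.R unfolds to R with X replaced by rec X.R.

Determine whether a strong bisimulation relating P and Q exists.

P's transition system — 4 states:
  u0 = rec X. (0\{a,b} + 0\{a})\{a} + b.(c.0 + c.0) + (0 + 0 + c.0 + (0 + 0 + c.0))\{a} + a.X + b.0 → --a--▸ u0, --b--▸ u1, --b--▸ u2, --c--▸ u3
  u1 = 0 → stopped
  u2 = c.0 + c.0 → --c--▸ u1
  u3 = 0\{a} → stopped
Q's transition system — 4 states:
  v0 = rec X. (0\{a,b} + 0\{a})\{a} + b.(c.0 + c.0) + (0 + 0 + c.0 + (0 + 0 + c.0))\{a} + a.X → --a--▸ v0, --b--▸ v1, --c--▸ v2
  v1 = c.0 + c.0 → --c--▸ v3
  v2 = 0\{a} → stopped
  v3 = 0 → stopped
Coarsest stable partition (strong bisimilarity classes):
  B0 = {u0}
  B1 = {u1, u3, v2, v3}
  B2 = {u2, v1}
  B3 = {v0}
u0 ∈ B0, v0 ∈ B3 → different blocks

P ≁ Q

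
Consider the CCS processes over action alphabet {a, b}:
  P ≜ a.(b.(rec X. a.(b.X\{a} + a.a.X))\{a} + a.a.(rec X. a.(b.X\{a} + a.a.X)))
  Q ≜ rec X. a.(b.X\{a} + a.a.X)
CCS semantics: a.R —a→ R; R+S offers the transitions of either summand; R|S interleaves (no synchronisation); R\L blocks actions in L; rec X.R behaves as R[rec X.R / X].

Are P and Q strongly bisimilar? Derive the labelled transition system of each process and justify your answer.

P ~ Q

LTS(P): 5 reachable states
  m0 = a.(b.(rec X. a.(b.X\{a} + a.a.X))\{a} + a.a.(rec X. a.(b.X\{a} + a.a.X))) → —a→ m1
  m1 = b.(rec X. a.(b.X\{a} + a.a.X))\{a} + a.a.(rec X. a.(b.X\{a} + a.a.X)) → —a→ m2, —b→ m3
  m2 = a.(rec X. a.(b.X\{a} + a.a.X)) → —a→ m4
  m3 = (rec X. a.(b.X\{a} + a.a.X))\{a} → stopped
  m4 = rec X. a.(b.X\{a} + a.a.X) → —a→ m1
LTS(Q): 4 reachable states
  n0 = rec X. a.(b.X\{a} + a.a.X) → —a→ n1
  n1 = b.(rec X. a.(b.X\{a} + a.a.X))\{a} + a.a.(rec X. a.(b.X\{a} + a.a.X)) → —a→ n2, —b→ n3
  n2 = a.(rec X. a.(b.X\{a} + a.a.X)) → —a→ n0
  n3 = (rec X. a.(b.X\{a} + a.a.X))\{a} → stopped
Partition-refinement fixed point:
  B0 = {m0, m4, n0}
  B1 = {m1, n1}
  B2 = {m2, n2}
  B3 = {m3, n3}
m0 ∈ B0, n0 ∈ B0 → same block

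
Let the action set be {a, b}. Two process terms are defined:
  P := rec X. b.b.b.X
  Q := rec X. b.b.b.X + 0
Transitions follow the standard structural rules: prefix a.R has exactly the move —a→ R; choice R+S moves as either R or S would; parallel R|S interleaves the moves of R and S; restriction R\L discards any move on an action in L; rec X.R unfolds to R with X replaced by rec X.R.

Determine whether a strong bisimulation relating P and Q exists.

P's transition system — 3 states:
  m0 = rec X. b.b.b.X | —b→ m1
  m1 = b.b.(rec X. b.b.b.X) | —b→ m2
  m2 = b.(rec X. b.b.b.X) | —b→ m0
Q's transition system — 3 states:
  n0 = rec X. b.b.b.X + 0 | —b→ n1
  n1 = b.b.(rec X. b.b.b.X + 0) | —b→ n2
  n2 = b.(rec X. b.b.b.X + 0) | —b→ n0
Coarsest stable partition (strong bisimilarity classes):
  B0 = {m0, m1, m2, n0, n1, n2}
m0 ∈ B0, n0 ∈ B0 → same block

bisimilar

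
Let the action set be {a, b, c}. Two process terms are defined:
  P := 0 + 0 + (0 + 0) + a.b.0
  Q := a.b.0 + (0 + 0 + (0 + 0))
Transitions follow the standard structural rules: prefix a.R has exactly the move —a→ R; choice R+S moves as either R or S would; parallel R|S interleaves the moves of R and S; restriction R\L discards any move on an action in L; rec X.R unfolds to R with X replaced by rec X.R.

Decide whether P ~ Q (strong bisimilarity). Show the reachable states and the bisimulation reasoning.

LTS(P): 3 reachable states
  u0 = 0 + 0 + (0 + 0) + a.b.0 | ··a··> u1
  u1 = b.0 | ··b··> u2
  u2 = 0 | stopped
LTS(Q): 3 reachable states
  v0 = a.b.0 + (0 + 0 + (0 + 0)) | ··a··> v1
  v1 = b.0 | ··b··> v2
  v2 = 0 | stopped
Partition-refinement fixed point:
  B0 = {u0, v0}
  B1 = {u1, v1}
  B2 = {u2, v2}
u0 ∈ B0, v0 ∈ B0 → same block

P ~ Q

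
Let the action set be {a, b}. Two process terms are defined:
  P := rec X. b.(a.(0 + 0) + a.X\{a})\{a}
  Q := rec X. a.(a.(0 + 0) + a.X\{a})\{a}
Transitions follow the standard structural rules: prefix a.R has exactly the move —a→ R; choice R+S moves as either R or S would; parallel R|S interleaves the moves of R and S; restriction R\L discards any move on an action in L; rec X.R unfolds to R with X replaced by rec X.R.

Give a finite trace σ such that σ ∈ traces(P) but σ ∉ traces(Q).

P's transition system — 2 states:
  p0 = rec X. b.(a.(0 + 0) + a.X\{a})\{a} has moves ··b··> p1
  p1 = (a.(0 + 0) + a.(rec X. b.(a.(0 + 0) + a.X\{a})\{a})\{a})\{a} has moves deadlocked
Q's transition system — 2 states:
  q0 = rec X. a.(a.(0 + 0) + a.X\{a})\{a} has moves ··a··> q1
  q1 = (a.(0 + 0) + a.(rec X. a.(a.(0 + 0) + a.X\{a})\{a})\{a})\{a} has moves deadlocked
Executing b from P (initial set {p0}):
  step 1 (b): {p1}
  ✓ P
Executing b from Q (initial set {q0}):
  step 1 (b): no successor for Q

b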